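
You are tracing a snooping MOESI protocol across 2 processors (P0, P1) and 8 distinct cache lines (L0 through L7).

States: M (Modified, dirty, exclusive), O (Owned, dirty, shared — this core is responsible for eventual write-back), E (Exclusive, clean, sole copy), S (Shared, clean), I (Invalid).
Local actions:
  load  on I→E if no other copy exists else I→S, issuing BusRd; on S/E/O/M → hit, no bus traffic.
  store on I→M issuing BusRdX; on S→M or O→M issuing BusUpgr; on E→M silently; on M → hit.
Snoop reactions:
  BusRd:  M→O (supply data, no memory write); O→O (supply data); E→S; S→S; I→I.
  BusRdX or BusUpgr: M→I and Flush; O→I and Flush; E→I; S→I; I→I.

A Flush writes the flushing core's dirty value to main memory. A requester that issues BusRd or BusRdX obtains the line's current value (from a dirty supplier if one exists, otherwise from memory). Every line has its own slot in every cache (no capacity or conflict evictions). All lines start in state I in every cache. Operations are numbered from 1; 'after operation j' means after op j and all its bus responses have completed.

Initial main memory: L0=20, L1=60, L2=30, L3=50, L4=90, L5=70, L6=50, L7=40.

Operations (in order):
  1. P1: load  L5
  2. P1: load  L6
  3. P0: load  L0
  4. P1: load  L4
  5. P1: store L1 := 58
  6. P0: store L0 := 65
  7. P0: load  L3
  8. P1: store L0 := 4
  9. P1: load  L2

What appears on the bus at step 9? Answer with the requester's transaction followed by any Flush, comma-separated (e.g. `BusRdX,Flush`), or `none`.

bus = BusRd

step 1: P1: load  L5  ⟶  IE  (L5)  txn=BusRd  M[L5]=70
step 2: P1: load  L6  ⟶  IE  (L6)  txn=BusRd  M[L6]=50
step 3: P0: load  L0  ⟶  EI  (L0)  txn=BusRd  M[L0]=20
step 4: P1: load  L4  ⟶  IE  (L4)  txn=BusRd  M[L4]=90
step 5: P1: store L1 := 58  ⟶  IM  (L1)  txn=BusRdX  M[L1]=60
step 6: P0: store L0 := 65  ⟶  MI  (L0)  txn=∅  M[L0]=20
step 7: P0: load  L3  ⟶  EI  (L3)  txn=BusRd  M[L3]=50
step 8: P1: store L0 := 4  ⟶  IM  (L0)  txn=BusRdX+Flush  M[L0]=65
step 9: P1: load  L2  ⟶  IE  (L2)  txn=BusRd  M[L2]=30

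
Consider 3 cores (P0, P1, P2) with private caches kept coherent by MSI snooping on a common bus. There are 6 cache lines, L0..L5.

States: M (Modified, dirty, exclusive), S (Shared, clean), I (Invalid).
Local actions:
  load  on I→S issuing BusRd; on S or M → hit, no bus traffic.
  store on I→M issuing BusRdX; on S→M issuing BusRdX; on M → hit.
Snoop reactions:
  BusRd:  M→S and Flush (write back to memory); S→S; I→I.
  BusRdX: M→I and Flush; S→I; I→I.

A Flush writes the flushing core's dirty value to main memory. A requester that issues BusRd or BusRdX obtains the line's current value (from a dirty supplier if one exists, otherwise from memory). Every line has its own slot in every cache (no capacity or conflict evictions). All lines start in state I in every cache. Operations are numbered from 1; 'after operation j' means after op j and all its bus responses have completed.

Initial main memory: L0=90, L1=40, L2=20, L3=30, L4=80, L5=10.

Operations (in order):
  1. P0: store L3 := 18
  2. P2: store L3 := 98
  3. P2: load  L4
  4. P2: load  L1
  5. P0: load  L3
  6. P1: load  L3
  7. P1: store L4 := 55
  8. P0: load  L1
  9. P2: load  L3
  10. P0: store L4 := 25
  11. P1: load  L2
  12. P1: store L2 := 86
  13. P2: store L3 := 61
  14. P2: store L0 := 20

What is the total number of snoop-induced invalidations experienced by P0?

invalidations = 2

step 1: P0: store L3 := 18  ⟶  MII  (L3)  txn=BusRdX  M[L3]=30
step 2: P2: store L3 := 98  ⟶  IIM  (L3)  txn=BusRdX+Flush  M[L3]=18
step 3: P2: load  L4  ⟶  IIS  (L4)  txn=BusRd  M[L4]=80
step 4: P2: load  L1  ⟶  IIS  (L1)  txn=BusRd  M[L1]=40
step 5: P0: load  L3  ⟶  SIS  (L3)  txn=BusRd+Flush  M[L3]=98
step 6: P1: load  L3  ⟶  SSS  (L3)  txn=BusRd  M[L3]=98
step 7: P1: store L4 := 55  ⟶  IMI  (L4)  txn=BusRdX  M[L4]=80
step 8: P0: load  L1  ⟶  SIS  (L1)  txn=BusRd  M[L1]=40
step 9: P2: load  L3  ⟶  SSS  (L3)  txn=∅  M[L3]=98
step 10: P0: store L4 := 25  ⟶  MII  (L4)  txn=BusRdX+Flush  M[L4]=55
step 11: P1: load  L2  ⟶  ISI  (L2)  txn=BusRd  M[L2]=20
step 12: P1: store L2 := 86  ⟶  IMI  (L2)  txn=BusRdX  M[L2]=20
step 13: P2: store L3 := 61  ⟶  IIM  (L3)  txn=BusRdX  M[L3]=98
step 14: P2: store L0 := 20  ⟶  IIM  (L0)  txn=BusRdX  M[L0]=90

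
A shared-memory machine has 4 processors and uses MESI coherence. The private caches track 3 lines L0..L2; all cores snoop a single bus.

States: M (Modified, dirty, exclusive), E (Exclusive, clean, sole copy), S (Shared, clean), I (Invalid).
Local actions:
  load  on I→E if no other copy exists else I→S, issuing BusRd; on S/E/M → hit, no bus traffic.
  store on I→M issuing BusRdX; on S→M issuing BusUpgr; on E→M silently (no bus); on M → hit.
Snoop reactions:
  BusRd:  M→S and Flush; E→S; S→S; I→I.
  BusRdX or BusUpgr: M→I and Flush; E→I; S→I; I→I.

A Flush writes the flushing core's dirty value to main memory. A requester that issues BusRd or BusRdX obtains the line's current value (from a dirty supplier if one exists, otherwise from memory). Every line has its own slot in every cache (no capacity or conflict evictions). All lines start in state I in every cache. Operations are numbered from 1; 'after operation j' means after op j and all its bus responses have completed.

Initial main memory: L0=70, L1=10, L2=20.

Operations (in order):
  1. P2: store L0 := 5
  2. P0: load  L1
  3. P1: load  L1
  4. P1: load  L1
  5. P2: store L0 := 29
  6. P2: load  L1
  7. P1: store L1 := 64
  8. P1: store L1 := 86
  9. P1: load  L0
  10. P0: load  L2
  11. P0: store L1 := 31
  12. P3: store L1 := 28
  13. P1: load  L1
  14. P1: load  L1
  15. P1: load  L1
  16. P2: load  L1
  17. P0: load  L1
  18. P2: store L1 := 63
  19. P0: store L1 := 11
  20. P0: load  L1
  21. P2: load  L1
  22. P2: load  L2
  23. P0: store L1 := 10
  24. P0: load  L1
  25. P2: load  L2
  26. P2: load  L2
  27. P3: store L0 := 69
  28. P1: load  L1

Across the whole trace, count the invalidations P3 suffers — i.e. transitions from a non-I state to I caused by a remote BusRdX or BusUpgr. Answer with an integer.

[1] P2: store L0 := 5 | P0:I, P1:I, P2:M(5), P3:I | bus: BusRdX
[2] P0: load  L1 | P0:E(10), P1:I, P2:I, P3:I | bus: BusRd
[3] P1: load  L1 | P0:S(10), P1:S(10), P2:I, P3:I | bus: BusRd
[4] P1: load  L1 | P0:S(10), P1:S(10), P2:I, P3:I | bus: none
[5] P2: store L0 := 29 | P0:I, P1:I, P2:M(29), P3:I | bus: none
[6] P2: load  L1 | P0:S(10), P1:S(10), P2:S(10), P3:I | bus: BusRd
[7] P1: store L1 := 64 | P0:I, P1:M(64), P2:I, P3:I | bus: BusUpgr
[8] P1: store L1 := 86 | P0:I, P1:M(86), P2:I, P3:I | bus: none
[9] P1: load  L0 | P0:I, P1:S(29), P2:S(29), P3:I | bus: BusRd,Flush
[10] P0: load  L2 | P0:E(20), P1:I, P2:I, P3:I | bus: BusRd
[11] P0: store L1 := 31 | P0:M(31), P1:I, P2:I, P3:I | bus: BusRdX,Flush
[12] P3: store L1 := 28 | P0:I, P1:I, P2:I, P3:M(28) | bus: BusRdX,Flush
[13] P1: load  L1 | P0:I, P1:S(28), P2:I, P3:S(28) | bus: BusRd,Flush
[14] P1: load  L1 | P0:I, P1:S(28), P2:I, P3:S(28) | bus: none
[15] P1: load  L1 | P0:I, P1:S(28), P2:I, P3:S(28) | bus: none
[16] P2: load  L1 | P0:I, P1:S(28), P2:S(28), P3:S(28) | bus: BusRd
[17] P0: load  L1 | P0:S(28), P1:S(28), P2:S(28), P3:S(28) | bus: BusRd
[18] P2: store L1 := 63 | P0:I, P1:I, P2:M(63), P3:I | bus: BusUpgr
[19] P0: store L1 := 11 | P0:M(11), P1:I, P2:I, P3:I | bus: BusRdX,Flush
[20] P0: load  L1 | P0:M(11), P1:I, P2:I, P3:I | bus: none
[21] P2: load  L1 | P0:S(11), P1:I, P2:S(11), P3:I | bus: BusRd,Flush
[22] P2: load  L2 | P0:S(20), P1:I, P2:S(20), P3:I | bus: BusRd
[23] P0: store L1 := 10 | P0:M(10), P1:I, P2:I, P3:I | bus: BusUpgr
[24] P0: load  L1 | P0:M(10), P1:I, P2:I, P3:I | bus: none
[25] P2: load  L2 | P0:S(20), P1:I, P2:S(20), P3:I | bus: none
[26] P2: load  L2 | P0:S(20), P1:I, P2:S(20), P3:I | bus: none
[27] P3: store L0 := 69 | P0:I, P1:I, P2:I, P3:M(69) | bus: BusRdX
[28] P1: load  L1 | P0:S(10), P1:S(10), P2:I, P3:I | bus: BusRd,Flush

invalidations = 1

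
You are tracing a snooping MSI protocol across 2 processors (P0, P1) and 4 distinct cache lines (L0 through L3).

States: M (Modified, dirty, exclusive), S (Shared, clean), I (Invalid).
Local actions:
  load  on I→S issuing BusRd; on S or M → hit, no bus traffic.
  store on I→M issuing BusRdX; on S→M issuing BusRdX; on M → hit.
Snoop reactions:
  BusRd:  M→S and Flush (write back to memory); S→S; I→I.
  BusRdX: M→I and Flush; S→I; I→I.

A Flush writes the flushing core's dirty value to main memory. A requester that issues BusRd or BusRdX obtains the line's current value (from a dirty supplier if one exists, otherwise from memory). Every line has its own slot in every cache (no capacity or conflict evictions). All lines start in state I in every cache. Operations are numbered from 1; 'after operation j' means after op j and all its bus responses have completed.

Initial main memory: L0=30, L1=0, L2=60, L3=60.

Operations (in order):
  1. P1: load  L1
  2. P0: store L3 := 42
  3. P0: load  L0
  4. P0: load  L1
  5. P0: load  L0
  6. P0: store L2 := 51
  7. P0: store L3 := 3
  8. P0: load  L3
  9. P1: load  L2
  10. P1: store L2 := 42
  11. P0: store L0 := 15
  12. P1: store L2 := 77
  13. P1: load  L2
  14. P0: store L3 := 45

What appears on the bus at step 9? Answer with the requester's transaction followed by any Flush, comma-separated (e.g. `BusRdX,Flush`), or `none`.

step 1: P1: load  L1  ⟶  IS  (L1)  txn=BusRd  M[L1]=0
step 2: P0: store L3 := 42  ⟶  MI  (L3)  txn=BusRdX  M[L3]=60
step 3: P0: load  L0  ⟶  SI  (L0)  txn=BusRd  M[L0]=30
step 4: P0: load  L1  ⟶  SS  (L1)  txn=BusRd  M[L1]=0
step 5: P0: load  L0  ⟶  SI  (L0)  txn=∅  M[L0]=30
step 6: P0: store L2 := 51  ⟶  MI  (L2)  txn=BusRdX  M[L2]=60
step 7: P0: store L3 := 3  ⟶  MI  (L3)  txn=∅  M[L3]=60
step 8: P0: load  L3  ⟶  MI  (L3)  txn=∅  M[L3]=60
step 9: P1: load  L2  ⟶  SS  (L2)  txn=BusRd+Flush  M[L2]=51
step 10: P1: store L2 := 42  ⟶  IM  (L2)  txn=BusRdX  M[L2]=51
step 11: P0: store L0 := 15  ⟶  MI  (L0)  txn=BusRdX  M[L0]=30
step 12: P1: store L2 := 77  ⟶  IM  (L2)  txn=∅  M[L2]=51
step 13: P1: load  L2  ⟶  IM  (L2)  txn=∅  M[L2]=51
step 14: P0: store L3 := 45  ⟶  MI  (L3)  txn=∅  M[L3]=60

bus = BusRd,Flush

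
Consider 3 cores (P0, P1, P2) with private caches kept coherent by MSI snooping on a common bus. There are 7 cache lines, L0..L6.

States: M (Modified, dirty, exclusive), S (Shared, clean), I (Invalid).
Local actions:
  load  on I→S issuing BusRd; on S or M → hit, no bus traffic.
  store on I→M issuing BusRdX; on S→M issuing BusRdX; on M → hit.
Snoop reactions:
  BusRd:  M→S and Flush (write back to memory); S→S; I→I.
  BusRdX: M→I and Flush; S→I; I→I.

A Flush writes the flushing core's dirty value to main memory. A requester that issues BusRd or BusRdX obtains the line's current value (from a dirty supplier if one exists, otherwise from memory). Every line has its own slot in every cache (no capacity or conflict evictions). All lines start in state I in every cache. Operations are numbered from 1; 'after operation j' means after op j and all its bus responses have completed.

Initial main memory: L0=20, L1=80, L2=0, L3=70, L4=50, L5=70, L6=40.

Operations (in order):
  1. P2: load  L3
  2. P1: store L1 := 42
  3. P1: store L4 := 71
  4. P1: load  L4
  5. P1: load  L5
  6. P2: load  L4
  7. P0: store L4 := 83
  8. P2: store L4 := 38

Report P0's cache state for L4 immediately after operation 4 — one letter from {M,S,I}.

state = I

1. P2: load  L3  bus=[BusRd]  L3: P0=I P1=I P2=S  mem[L3]=70
2. P1: store L1 := 42  bus=[BusRdX]  L1: P0=I P1=M P2=I  mem[L1]=80
3. P1: store L4 := 71  bus=[BusRdX]  L4: P0=I P1=M P2=I  mem[L4]=50
4. P1: load  L4  bus=[-]  L4: P0=I P1=M P2=I  mem[L4]=50
5. P1: load  L5  bus=[BusRd]  L5: P0=I P1=S P2=I  mem[L5]=70
6. P2: load  L4  bus=[BusRd,Flush]  L4: P0=I P1=S P2=S  mem[L4]=71
7. P0: store L4 := 83  bus=[BusRdX]  L4: P0=M P1=I P2=I  mem[L4]=71
8. P2: store L4 := 38  bus=[BusRdX,Flush]  L4: P0=I P1=I P2=M  mem[L4]=83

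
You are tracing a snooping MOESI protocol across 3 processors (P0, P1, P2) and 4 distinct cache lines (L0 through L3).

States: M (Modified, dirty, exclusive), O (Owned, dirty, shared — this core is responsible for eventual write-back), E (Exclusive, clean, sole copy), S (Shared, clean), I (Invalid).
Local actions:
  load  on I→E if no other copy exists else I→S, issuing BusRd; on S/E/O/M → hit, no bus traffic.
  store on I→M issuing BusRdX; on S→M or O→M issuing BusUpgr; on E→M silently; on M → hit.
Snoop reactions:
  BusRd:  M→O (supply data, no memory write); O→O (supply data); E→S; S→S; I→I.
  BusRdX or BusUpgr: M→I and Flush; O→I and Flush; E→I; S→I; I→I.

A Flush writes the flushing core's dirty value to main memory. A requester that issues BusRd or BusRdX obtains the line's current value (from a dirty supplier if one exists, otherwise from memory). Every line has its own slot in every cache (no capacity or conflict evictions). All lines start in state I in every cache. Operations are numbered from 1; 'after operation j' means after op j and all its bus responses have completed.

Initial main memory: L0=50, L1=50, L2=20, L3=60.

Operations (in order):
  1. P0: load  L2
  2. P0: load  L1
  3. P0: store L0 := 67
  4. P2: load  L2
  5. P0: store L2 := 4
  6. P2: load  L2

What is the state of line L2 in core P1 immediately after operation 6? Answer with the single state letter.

  op1 P0: load  L2 → E/I/I on L2; bus BusRd; mem=20
  op2 P0: load  L1 → E/I/I on L1; bus BusRd; mem=50
  op3 P0: store L0 := 67 → M/I/I on L0; bus BusRdX; mem=50
  op4 P2: load  L2 → S/I/S on L2; bus BusRd; mem=20
  op5 P0: store L2 := 4 → M/I/I on L2; bus BusUpgr; mem=20
  op6 P2: load  L2 → O/I/S on L2; bus BusRd; mem=20

state = I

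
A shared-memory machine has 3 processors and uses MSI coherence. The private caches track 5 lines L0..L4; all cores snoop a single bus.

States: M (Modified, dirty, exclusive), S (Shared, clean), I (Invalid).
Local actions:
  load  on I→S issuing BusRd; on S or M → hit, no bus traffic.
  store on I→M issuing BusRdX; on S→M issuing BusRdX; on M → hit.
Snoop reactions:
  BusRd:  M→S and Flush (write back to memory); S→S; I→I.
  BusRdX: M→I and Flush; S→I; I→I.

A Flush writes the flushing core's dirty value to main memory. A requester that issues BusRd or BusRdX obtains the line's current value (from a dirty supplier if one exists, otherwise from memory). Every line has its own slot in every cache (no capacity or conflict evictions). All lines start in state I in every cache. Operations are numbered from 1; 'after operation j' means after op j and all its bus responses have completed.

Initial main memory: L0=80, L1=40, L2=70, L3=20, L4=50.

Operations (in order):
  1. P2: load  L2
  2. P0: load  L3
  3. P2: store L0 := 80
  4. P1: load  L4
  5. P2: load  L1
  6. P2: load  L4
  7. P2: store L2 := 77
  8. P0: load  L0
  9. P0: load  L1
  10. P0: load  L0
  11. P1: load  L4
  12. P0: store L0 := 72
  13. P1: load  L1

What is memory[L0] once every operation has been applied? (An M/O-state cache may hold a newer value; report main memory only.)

memory[L0] = 80

[1] P2: load  L2 | P0:I, P1:I, P2:S(70) | bus: BusRd
[2] P0: load  L3 | P0:S(20), P1:I, P2:I | bus: BusRd
[3] P2: store L0 := 80 | P0:I, P1:I, P2:M(80) | bus: BusRdX
[4] P1: load  L4 | P0:I, P1:S(50), P2:I | bus: BusRd
[5] P2: load  L1 | P0:I, P1:I, P2:S(40) | bus: BusRd
[6] P2: load  L4 | P0:I, P1:S(50), P2:S(50) | bus: BusRd
[7] P2: store L2 := 77 | P0:I, P1:I, P2:M(77) | bus: BusRdX
[8] P0: load  L0 | P0:S(80), P1:I, P2:S(80) | bus: BusRd,Flush
[9] P0: load  L1 | P0:S(40), P1:I, P2:S(40) | bus: BusRd
[10] P0: load  L0 | P0:S(80), P1:I, P2:S(80) | bus: none
[11] P1: load  L4 | P0:I, P1:S(50), P2:S(50) | bus: none
[12] P0: store L0 := 72 | P0:M(72), P1:I, P2:I | bus: BusRdX
[13] P1: load  L1 | P0:S(40), P1:S(40), P2:S(40) | bus: BusRd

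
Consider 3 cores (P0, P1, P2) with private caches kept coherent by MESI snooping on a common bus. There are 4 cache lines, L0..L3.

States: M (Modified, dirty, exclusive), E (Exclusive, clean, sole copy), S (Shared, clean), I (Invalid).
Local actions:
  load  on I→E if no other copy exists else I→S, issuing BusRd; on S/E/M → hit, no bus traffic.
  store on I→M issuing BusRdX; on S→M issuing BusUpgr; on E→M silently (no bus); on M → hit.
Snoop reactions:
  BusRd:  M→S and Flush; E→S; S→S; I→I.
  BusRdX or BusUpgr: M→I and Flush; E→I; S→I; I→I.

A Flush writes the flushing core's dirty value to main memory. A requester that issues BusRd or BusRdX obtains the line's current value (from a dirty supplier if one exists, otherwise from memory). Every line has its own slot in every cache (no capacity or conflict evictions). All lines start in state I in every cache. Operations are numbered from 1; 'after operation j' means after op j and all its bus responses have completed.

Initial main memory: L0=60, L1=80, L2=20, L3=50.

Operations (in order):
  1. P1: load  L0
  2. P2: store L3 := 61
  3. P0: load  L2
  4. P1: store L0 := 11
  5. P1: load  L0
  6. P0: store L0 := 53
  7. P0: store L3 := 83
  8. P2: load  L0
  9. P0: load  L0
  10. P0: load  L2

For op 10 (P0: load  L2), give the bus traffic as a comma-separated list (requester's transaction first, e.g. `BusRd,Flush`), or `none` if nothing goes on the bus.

bus = none

1. P1: load  L0  bus=[BusRd]  L0: P0=I P1=E P2=I  mem[L0]=60
2. P2: store L3 := 61  bus=[BusRdX]  L3: P0=I P1=I P2=M  mem[L3]=50
3. P0: load  L2  bus=[BusRd]  L2: P0=E P1=I P2=I  mem[L2]=20
4. P1: store L0 := 11  bus=[-]  L0: P0=I P1=M P2=I  mem[L0]=60
5. P1: load  L0  bus=[-]  L0: P0=I P1=M P2=I  mem[L0]=60
6. P0: store L0 := 53  bus=[BusRdX,Flush]  L0: P0=M P1=I P2=I  mem[L0]=11
7. P0: store L3 := 83  bus=[BusRdX,Flush]  L3: P0=M P1=I P2=I  mem[L3]=61
8. P2: load  L0  bus=[BusRd,Flush]  L0: P0=S P1=I P2=S  mem[L0]=53
9. P0: load  L0  bus=[-]  L0: P0=S P1=I P2=S  mem[L0]=53
10. P0: load  L2  bus=[-]  L2: P0=E P1=I P2=I  mem[L2]=20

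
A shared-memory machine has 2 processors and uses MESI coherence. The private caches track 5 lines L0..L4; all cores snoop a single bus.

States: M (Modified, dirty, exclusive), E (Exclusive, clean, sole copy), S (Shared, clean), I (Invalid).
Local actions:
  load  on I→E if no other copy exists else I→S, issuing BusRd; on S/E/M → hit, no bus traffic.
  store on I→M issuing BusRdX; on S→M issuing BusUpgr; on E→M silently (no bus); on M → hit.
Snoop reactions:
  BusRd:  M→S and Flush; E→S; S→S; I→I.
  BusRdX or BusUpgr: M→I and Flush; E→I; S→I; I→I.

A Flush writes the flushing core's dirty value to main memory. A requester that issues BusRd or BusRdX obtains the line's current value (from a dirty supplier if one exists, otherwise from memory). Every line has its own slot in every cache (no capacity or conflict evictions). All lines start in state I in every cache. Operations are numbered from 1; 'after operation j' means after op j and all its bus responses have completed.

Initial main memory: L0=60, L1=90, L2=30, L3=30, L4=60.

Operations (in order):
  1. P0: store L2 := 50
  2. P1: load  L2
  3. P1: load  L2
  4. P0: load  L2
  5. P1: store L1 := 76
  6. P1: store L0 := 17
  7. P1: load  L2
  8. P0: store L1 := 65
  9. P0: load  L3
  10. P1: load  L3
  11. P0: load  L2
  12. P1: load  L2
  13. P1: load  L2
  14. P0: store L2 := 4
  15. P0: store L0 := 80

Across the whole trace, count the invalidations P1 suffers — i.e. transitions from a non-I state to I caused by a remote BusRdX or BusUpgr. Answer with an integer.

step 1: P0: store L2 := 50  ⟶  MI  (L2)  txn=BusRdX  M[L2]=30
step 2: P1: load  L2  ⟶  SS  (L2)  txn=BusRd+Flush  M[L2]=50
step 3: P1: load  L2  ⟶  SS  (L2)  txn=∅  M[L2]=50
step 4: P0: load  L2  ⟶  SS  (L2)  txn=∅  M[L2]=50
step 5: P1: store L1 := 76  ⟶  IM  (L1)  txn=BusRdX  M[L1]=90
step 6: P1: store L0 := 17  ⟶  IM  (L0)  txn=BusRdX  M[L0]=60
step 7: P1: load  L2  ⟶  SS  (L2)  txn=∅  M[L2]=50
step 8: P0: store L1 := 65  ⟶  MI  (L1)  txn=BusRdX+Flush  M[L1]=76
step 9: P0: load  L3  ⟶  EI  (L3)  txn=BusRd  M[L3]=30
step 10: P1: load  L3  ⟶  SS  (L3)  txn=BusRd  M[L3]=30
step 11: P0: load  L2  ⟶  SS  (L2)  txn=∅  M[L2]=50
step 12: P1: load  L2  ⟶  SS  (L2)  txn=∅  M[L2]=50
step 13: P1: load  L2  ⟶  SS  (L2)  txn=∅  M[L2]=50
step 14: P0: store L2 := 4  ⟶  MI  (L2)  txn=BusUpgr  M[L2]=50
step 15: P0: store L0 := 80  ⟶  MI  (L0)  txn=BusRdX+Flush  M[L0]=17

invalidations = 3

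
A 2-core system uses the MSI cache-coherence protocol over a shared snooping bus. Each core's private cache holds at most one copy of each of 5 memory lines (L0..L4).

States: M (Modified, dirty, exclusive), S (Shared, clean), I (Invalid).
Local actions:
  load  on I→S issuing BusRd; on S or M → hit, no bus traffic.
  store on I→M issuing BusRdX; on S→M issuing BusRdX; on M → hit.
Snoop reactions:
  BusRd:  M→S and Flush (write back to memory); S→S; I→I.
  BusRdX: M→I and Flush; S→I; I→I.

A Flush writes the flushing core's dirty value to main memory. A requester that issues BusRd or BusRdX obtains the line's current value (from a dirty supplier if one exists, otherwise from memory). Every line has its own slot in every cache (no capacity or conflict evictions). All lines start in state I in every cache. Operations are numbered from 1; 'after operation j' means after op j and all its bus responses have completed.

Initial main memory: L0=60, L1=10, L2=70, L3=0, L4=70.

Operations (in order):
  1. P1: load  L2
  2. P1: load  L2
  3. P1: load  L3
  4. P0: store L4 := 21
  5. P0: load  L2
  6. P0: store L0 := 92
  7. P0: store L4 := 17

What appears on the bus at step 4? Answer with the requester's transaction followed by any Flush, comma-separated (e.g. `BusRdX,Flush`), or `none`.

step 1: P1: load  L2  ⟶  IS  (L2)  txn=BusRd  M[L2]=70
step 2: P1: load  L2  ⟶  IS  (L2)  txn=∅  M[L2]=70
step 3: P1: load  L3  ⟶  IS  (L3)  txn=BusRd  M[L3]=0
step 4: P0: store L4 := 21  ⟶  MI  (L4)  txn=BusRdX  M[L4]=70
step 5: P0: load  L2  ⟶  SS  (L2)  txn=BusRd  M[L2]=70
step 6: P0: store L0 := 92  ⟶  MI  (L0)  txn=BusRdX  M[L0]=60
step 7: P0: store L4 := 17  ⟶  MI  (L4)  txn=∅  M[L4]=70

bus = BusRdX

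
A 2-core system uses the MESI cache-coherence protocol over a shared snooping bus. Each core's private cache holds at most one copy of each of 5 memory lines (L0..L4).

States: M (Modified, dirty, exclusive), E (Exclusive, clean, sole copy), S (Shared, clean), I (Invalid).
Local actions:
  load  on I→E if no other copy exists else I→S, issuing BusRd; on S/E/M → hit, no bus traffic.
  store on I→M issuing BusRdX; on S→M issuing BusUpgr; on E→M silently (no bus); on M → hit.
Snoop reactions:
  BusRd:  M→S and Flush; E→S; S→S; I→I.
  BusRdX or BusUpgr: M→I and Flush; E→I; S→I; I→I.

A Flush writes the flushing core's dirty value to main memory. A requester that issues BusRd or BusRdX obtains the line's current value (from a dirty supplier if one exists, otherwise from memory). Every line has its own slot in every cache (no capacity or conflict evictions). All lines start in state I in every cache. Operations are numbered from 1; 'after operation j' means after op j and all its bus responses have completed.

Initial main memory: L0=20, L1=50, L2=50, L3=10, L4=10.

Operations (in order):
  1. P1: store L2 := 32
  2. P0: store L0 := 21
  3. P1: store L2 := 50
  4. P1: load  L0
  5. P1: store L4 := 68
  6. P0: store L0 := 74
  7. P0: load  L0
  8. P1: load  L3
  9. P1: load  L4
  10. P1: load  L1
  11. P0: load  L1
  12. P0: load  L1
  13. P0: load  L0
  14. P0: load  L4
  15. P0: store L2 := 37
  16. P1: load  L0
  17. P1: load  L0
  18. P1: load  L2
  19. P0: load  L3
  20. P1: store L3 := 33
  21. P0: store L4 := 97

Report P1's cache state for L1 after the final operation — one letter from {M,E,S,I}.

1. P1: store L2 := 32  bus=[BusRdX]  L2: P0=I P1=M  mem[L2]=50
2. P0: store L0 := 21  bus=[BusRdX]  L0: P0=M P1=I  mem[L0]=20
3. P1: store L2 := 50  bus=[-]  L2: P0=I P1=M  mem[L2]=50
4. P1: load  L0  bus=[BusRd,Flush]  L0: P0=S P1=S  mem[L0]=21
5. P1: store L4 := 68  bus=[BusRdX]  L4: P0=I P1=M  mem[L4]=10
6. P0: store L0 := 74  bus=[BusUpgr]  L0: P0=M P1=I  mem[L0]=21
7. P0: load  L0  bus=[-]  L0: P0=M P1=I  mem[L0]=21
8. P1: load  L3  bus=[BusRd]  L3: P0=I P1=E  mem[L3]=10
9. P1: load  L4  bus=[-]  L4: P0=I P1=M  mem[L4]=10
10. P1: load  L1  bus=[BusRd]  L1: P0=I P1=E  mem[L1]=50
11. P0: load  L1  bus=[BusRd]  L1: P0=S P1=S  mem[L1]=50
12. P0: load  L1  bus=[-]  L1: P0=S P1=S  mem[L1]=50
13. P0: load  L0  bus=[-]  L0: P0=M P1=I  mem[L0]=21
14. P0: load  L4  bus=[BusRd,Flush]  L4: P0=S P1=S  mem[L4]=68
15. P0: store L2 := 37  bus=[BusRdX,Flush]  L2: P0=M P1=I  mem[L2]=50
16. P1: load  L0  bus=[BusRd,Flush]  L0: P0=S P1=S  mem[L0]=74
17. P1: load  L0  bus=[-]  L0: P0=S P1=S  mem[L0]=74
18. P1: load  L2  bus=[BusRd,Flush]  L2: P0=S P1=S  mem[L2]=37
19. P0: load  L3  bus=[BusRd]  L3: P0=S P1=S  mem[L3]=10
20. P1: store L3 := 33  bus=[BusUpgr]  L3: P0=I P1=M  mem[L3]=10
21. P0: store L4 := 97  bus=[BusUpgr]  L4: P0=M P1=I  mem[L4]=68

state = S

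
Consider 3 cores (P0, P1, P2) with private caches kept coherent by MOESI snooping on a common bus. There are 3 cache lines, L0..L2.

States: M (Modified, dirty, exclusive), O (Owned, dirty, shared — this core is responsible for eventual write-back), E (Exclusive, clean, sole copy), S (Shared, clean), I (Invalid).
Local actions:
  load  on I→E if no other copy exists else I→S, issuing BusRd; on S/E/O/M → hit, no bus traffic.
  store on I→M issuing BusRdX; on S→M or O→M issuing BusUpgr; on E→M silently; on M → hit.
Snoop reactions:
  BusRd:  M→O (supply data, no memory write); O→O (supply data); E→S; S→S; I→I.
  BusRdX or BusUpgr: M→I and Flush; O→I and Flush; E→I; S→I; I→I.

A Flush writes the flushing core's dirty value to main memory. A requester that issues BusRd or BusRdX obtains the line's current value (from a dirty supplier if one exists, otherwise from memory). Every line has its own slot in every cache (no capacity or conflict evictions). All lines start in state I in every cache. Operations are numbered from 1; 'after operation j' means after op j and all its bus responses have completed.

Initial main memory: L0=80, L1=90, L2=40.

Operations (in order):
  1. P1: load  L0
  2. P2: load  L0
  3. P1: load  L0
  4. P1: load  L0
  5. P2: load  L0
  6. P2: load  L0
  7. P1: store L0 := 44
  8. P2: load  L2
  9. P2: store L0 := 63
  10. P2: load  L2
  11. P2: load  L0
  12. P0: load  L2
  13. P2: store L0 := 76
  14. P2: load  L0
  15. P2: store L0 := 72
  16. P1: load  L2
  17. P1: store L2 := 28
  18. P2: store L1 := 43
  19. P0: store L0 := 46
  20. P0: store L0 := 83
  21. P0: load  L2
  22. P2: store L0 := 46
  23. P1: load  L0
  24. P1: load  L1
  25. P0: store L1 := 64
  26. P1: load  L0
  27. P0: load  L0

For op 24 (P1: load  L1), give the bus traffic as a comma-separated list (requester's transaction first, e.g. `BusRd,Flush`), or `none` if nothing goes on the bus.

bus = BusRd

1. P1: load  L0  bus=[BusRd]  L0: P0=I P1=E P2=I  mem[L0]=80
2. P2: load  L0  bus=[BusRd]  L0: P0=I P1=S P2=S  mem[L0]=80
3. P1: load  L0  bus=[-]  L0: P0=I P1=S P2=S  mem[L0]=80
4. P1: load  L0  bus=[-]  L0: P0=I P1=S P2=S  mem[L0]=80
5. P2: load  L0  bus=[-]  L0: P0=I P1=S P2=S  mem[L0]=80
6. P2: load  L0  bus=[-]  L0: P0=I P1=S P2=S  mem[L0]=80
7. P1: store L0 := 44  bus=[BusUpgr]  L0: P0=I P1=M P2=I  mem[L0]=80
8. P2: load  L2  bus=[BusRd]  L2: P0=I P1=I P2=E  mem[L2]=40
9. P2: store L0 := 63  bus=[BusRdX,Flush]  L0: P0=I P1=I P2=M  mem[L0]=44
10. P2: load  L2  bus=[-]  L2: P0=I P1=I P2=E  mem[L2]=40
11. P2: load  L0  bus=[-]  L0: P0=I P1=I P2=M  mem[L0]=44
12. P0: load  L2  bus=[BusRd]  L2: P0=S P1=I P2=S  mem[L2]=40
13. P2: store L0 := 76  bus=[-]  L0: P0=I P1=I P2=M  mem[L0]=44
14. P2: load  L0  bus=[-]  L0: P0=I P1=I P2=M  mem[L0]=44
15. P2: store L0 := 72  bus=[-]  L0: P0=I P1=I P2=M  mem[L0]=44
16. P1: load  L2  bus=[BusRd]  L2: P0=S P1=S P2=S  mem[L2]=40
17. P1: store L2 := 28  bus=[BusUpgr]  L2: P0=I P1=M P2=I  mem[L2]=40
18. P2: store L1 := 43  bus=[BusRdX]  L1: P0=I P1=I P2=M  mem[L1]=90
19. P0: store L0 := 46  bus=[BusRdX,Flush]  L0: P0=M P1=I P2=I  mem[L0]=72
20. P0: store L0 := 83  bus=[-]  L0: P0=M P1=I P2=I  mem[L0]=72
21. P0: load  L2  bus=[BusRd]  L2: P0=S P1=O P2=I  mem[L2]=40
22. P2: store L0 := 46  bus=[BusRdX,Flush]  L0: P0=I P1=I P2=M  mem[L0]=83
23. P1: load  L0  bus=[BusRd]  L0: P0=I P1=S P2=O  mem[L0]=83
24. P1: load  L1  bus=[BusRd]  L1: P0=I P1=S P2=O  mem[L1]=90
25. P0: store L1 := 64  bus=[BusRdX,Flush]  L1: P0=M P1=I P2=I  mem[L1]=43
26. P1: load  L0  bus=[-]  L0: P0=I P1=S P2=O  mem[L0]=83
27. P0: load  L0  bus=[BusRd]  L0: P0=S P1=S P2=O  mem[L0]=83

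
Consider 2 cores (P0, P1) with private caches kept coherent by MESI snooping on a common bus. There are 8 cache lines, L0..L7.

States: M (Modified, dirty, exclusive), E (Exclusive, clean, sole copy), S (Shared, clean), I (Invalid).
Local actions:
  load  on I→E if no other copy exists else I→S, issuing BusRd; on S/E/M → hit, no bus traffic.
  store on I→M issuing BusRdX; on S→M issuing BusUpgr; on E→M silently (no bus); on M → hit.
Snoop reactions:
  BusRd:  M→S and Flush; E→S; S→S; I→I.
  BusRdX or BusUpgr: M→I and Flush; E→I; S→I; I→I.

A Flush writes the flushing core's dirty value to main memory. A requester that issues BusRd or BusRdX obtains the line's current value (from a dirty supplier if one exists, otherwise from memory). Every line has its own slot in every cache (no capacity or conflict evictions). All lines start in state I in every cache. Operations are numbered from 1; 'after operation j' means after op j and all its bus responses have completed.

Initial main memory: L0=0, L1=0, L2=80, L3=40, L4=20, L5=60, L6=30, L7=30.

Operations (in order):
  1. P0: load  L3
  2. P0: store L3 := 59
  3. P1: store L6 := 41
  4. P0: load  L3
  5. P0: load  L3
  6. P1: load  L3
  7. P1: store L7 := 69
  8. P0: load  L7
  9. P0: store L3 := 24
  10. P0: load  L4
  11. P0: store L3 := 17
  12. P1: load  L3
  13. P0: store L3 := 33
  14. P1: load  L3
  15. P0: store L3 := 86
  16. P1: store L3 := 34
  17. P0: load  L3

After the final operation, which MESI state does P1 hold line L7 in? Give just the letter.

state = S

1. P0: load  L3  bus=[BusRd]  L3: P0=E P1=I  mem[L3]=40
2. P0: store L3 := 59  bus=[-]  L3: P0=M P1=I  mem[L3]=40
3. P1: store L6 := 41  bus=[BusRdX]  L6: P0=I P1=M  mem[L6]=30
4. P0: load  L3  bus=[-]  L3: P0=M P1=I  mem[L3]=40
5. P0: load  L3  bus=[-]  L3: P0=M P1=I  mem[L3]=40
6. P1: load  L3  bus=[BusRd,Flush]  L3: P0=S P1=S  mem[L3]=59
7. P1: store L7 := 69  bus=[BusRdX]  L7: P0=I P1=M  mem[L7]=30
8. P0: load  L7  bus=[BusRd,Flush]  L7: P0=S P1=S  mem[L7]=69
9. P0: store L3 := 24  bus=[BusUpgr]  L3: P0=M P1=I  mem[L3]=59
10. P0: load  L4  bus=[BusRd]  L4: P0=E P1=I  mem[L4]=20
11. P0: store L3 := 17  bus=[-]  L3: P0=M P1=I  mem[L3]=59
12. P1: load  L3  bus=[BusRd,Flush]  L3: P0=S P1=S  mem[L3]=17
13. P0: store L3 := 33  bus=[BusUpgr]  L3: P0=M P1=I  mem[L3]=17
14. P1: load  L3  bus=[BusRd,Flush]  L3: P0=S P1=S  mem[L3]=33
15. P0: store L3 := 86  bus=[BusUpgr]  L3: P0=M P1=I  mem[L3]=33
16. P1: store L3 := 34  bus=[BusRdX,Flush]  L3: P0=I P1=M  mem[L3]=86
17. P0: load  L3  bus=[BusRd,Flush]  L3: P0=S P1=S  mem[L3]=34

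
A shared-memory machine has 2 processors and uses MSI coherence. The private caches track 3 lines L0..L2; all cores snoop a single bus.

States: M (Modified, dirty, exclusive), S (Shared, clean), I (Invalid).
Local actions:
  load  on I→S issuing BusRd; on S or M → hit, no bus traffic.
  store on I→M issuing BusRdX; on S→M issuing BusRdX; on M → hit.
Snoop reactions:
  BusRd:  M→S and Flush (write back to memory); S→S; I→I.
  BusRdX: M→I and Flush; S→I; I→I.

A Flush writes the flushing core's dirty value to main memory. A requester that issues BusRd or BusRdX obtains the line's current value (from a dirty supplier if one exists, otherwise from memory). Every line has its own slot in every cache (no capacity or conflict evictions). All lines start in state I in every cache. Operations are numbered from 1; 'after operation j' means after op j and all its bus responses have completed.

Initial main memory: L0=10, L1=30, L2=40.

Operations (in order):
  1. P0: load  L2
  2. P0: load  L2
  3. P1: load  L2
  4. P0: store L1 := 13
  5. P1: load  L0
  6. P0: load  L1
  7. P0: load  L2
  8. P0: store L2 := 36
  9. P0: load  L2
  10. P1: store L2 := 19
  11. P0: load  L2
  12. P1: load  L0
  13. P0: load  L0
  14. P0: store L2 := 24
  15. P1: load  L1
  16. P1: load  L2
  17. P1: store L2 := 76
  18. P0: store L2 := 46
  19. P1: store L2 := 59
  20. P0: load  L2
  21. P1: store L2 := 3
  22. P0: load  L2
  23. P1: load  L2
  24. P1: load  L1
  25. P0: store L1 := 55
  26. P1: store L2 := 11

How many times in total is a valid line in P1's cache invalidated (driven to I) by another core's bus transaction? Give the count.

step 1: P0: load  L2  ⟶  SI  (L2)  txn=BusRd  M[L2]=40
step 2: P0: load  L2  ⟶  SI  (L2)  txn=∅  M[L2]=40
step 3: P1: load  L2  ⟶  SS  (L2)  txn=BusRd  M[L2]=40
step 4: P0: store L1 := 13  ⟶  MI  (L1)  txn=BusRdX  M[L1]=30
step 5: P1: load  L0  ⟶  IS  (L0)  txn=BusRd  M[L0]=10
step 6: P0: load  L1  ⟶  MI  (L1)  txn=∅  M[L1]=30
step 7: P0: load  L2  ⟶  SS  (L2)  txn=∅  M[L2]=40
step 8: P0: store L2 := 36  ⟶  MI  (L2)  txn=BusRdX  M[L2]=40
step 9: P0: load  L2  ⟶  MI  (L2)  txn=∅  M[L2]=40
step 10: P1: store L2 := 19  ⟶  IM  (L2)  txn=BusRdX+Flush  M[L2]=36
step 11: P0: load  L2  ⟶  SS  (L2)  txn=BusRd+Flush  M[L2]=19
step 12: P1: load  L0  ⟶  IS  (L0)  txn=∅  M[L0]=10
step 13: P0: load  L0  ⟶  SS  (L0)  txn=BusRd  M[L0]=10
step 14: P0: store L2 := 24  ⟶  MI  (L2)  txn=BusRdX  M[L2]=19
step 15: P1: load  L1  ⟶  SS  (L1)  txn=BusRd+Flush  M[L1]=13
step 16: P1: load  L2  ⟶  SS  (L2)  txn=BusRd+Flush  M[L2]=24
step 17: P1: store L2 := 76  ⟶  IM  (L2)  txn=BusRdX  M[L2]=24
step 18: P0: store L2 := 46  ⟶  MI  (L2)  txn=BusRdX+Flush  M[L2]=76
step 19: P1: store L2 := 59  ⟶  IM  (L2)  txn=BusRdX+Flush  M[L2]=46
step 20: P0: load  L2  ⟶  SS  (L2)  txn=BusRd+Flush  M[L2]=59
step 21: P1: store L2 := 3  ⟶  IM  (L2)  txn=BusRdX  M[L2]=59
step 22: P0: load  L2  ⟶  SS  (L2)  txn=BusRd+Flush  M[L2]=3
step 23: P1: load  L2  ⟶  SS  (L2)  txn=∅  M[L2]=3
step 24: P1: load  L1  ⟶  SS  (L1)  txn=∅  M[L1]=13
step 25: P0: store L1 := 55  ⟶  MI  (L1)  txn=BusRdX  M[L1]=13
step 26: P1: store L2 := 11  ⟶  IM  (L2)  txn=BusRdX  M[L2]=3

invalidations = 4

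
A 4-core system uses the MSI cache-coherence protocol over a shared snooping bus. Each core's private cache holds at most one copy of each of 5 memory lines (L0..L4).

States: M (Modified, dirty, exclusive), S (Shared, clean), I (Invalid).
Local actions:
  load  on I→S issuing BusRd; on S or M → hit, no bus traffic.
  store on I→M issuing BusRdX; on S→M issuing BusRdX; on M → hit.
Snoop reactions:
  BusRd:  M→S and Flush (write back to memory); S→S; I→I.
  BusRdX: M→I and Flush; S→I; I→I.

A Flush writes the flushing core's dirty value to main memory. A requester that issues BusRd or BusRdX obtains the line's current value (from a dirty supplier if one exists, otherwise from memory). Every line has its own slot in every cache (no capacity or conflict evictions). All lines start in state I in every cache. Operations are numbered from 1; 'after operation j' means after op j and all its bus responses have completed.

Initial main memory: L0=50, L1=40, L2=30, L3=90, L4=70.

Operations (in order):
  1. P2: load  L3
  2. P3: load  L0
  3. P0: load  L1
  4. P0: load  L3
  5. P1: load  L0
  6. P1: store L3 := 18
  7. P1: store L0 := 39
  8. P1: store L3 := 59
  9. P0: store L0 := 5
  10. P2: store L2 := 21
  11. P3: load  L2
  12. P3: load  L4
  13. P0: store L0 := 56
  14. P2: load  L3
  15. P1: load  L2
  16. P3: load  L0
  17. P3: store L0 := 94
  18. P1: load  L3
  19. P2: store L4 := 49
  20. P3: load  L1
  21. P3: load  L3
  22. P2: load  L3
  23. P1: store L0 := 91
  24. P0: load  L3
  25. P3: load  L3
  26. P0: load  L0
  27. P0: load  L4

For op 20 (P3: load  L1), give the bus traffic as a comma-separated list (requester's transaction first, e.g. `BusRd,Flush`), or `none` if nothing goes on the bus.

  op1 P2: load  L3 → I/I/S/I on L3; bus BusRd; mem=90
  op2 P3: load  L0 → I/I/I/S on L0; bus BusRd; mem=50
  op3 P0: load  L1 → S/I/I/I on L1; bus BusRd; mem=40
  op4 P0: load  L3 → S/I/S/I on L3; bus BusRd; mem=90
  op5 P1: load  L0 → I/S/I/S on L0; bus BusRd; mem=50
  op6 P1: store L3 := 18 → I/M/I/I on L3; bus BusRdX; mem=90
  op7 P1: store L0 := 39 → I/M/I/I on L0; bus BusRdX; mem=50
  op8 P1: store L3 := 59 → I/M/I/I on L3; bus (none); mem=90
  op9 P0: store L0 := 5 → M/I/I/I on L0; bus BusRdX Flush; mem=39
  op10 P2: store L2 := 21 → I/I/M/I on L2; bus BusRdX; mem=30
  op11 P3: load  L2 → I/I/S/S on L2; bus BusRd Flush; mem=21
  op12 P3: load  L4 → I/I/I/S on L4; bus BusRd; mem=70
  op13 P0: store L0 := 56 → M/I/I/I on L0; bus (none); mem=39
  op14 P2: load  L3 → I/S/S/I on L3; bus BusRd Flush; mem=59
  op15 P1: load  L2 → I/S/S/S on L2; bus BusRd; mem=21
  op16 P3: load  L0 → S/I/I/S on L0; bus BusRd Flush; mem=56
  op17 P3: store L0 := 94 → I/I/I/M on L0; bus BusRdX; mem=56
  op18 P1: load  L3 → I/S/S/I on L3; bus (none); mem=59
  op19 P2: store L4 := 49 → I/I/M/I on L4; bus BusRdX; mem=70
  op20 P3: load  L1 → S/I/I/S on L1; bus BusRd; mem=40
  op21 P3: load  L3 → I/S/S/S on L3; bus BusRd; mem=59
  op22 P2: load  L3 → I/S/S/S on L3; bus (none); mem=59
  op23 P1: store L0 := 91 → I/M/I/I on L0; bus BusRdX Flush; mem=94
  op24 P0: load  L3 → S/S/S/S on L3; bus BusRd; mem=59
  op25 P3: load  L3 → S/S/S/S on L3; bus (none); mem=59
  op26 P0: load  L0 → S/S/I/I on L0; bus BusRd Flush; mem=91
  op27 P0: load  L4 → S/I/S/I on L4; bus BusRd Flush; mem=49

bus = BusRd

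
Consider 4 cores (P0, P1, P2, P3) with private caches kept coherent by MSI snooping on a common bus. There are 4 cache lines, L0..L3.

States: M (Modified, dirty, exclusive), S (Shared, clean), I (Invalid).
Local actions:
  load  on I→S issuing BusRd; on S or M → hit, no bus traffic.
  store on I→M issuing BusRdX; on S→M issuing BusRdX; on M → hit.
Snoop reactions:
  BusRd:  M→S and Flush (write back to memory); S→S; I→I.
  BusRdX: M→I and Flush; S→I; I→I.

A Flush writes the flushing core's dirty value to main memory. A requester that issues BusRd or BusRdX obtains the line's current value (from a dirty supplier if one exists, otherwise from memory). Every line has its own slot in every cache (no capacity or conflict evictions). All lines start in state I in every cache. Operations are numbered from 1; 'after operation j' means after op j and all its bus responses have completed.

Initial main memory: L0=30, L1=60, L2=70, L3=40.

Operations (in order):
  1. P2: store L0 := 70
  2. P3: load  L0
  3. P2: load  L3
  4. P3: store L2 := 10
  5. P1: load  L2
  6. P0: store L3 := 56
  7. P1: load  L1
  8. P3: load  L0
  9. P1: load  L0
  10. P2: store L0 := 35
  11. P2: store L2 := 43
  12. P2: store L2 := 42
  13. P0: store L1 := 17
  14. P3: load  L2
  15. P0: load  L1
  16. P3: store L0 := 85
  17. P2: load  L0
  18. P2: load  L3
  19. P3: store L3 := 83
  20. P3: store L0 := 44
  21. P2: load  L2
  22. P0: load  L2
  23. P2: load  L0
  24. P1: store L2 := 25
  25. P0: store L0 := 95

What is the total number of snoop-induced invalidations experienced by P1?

invalidations = 3

step 1: P2: store L0 := 70  ⟶  IIMI  (L0)  txn=BusRdX  M[L0]=30
step 2: P3: load  L0  ⟶  IISS  (L0)  txn=BusRd+Flush  M[L0]=70
step 3: P2: load  L3  ⟶  IISI  (L3)  txn=BusRd  M[L3]=40
step 4: P3: store L2 := 10  ⟶  IIIM  (L2)  txn=BusRdX  M[L2]=70
step 5: P1: load  L2  ⟶  ISIS  (L2)  txn=BusRd+Flush  M[L2]=10
step 6: P0: store L3 := 56  ⟶  MIII  (L3)  txn=BusRdX  M[L3]=40
step 7: P1: load  L1  ⟶  ISII  (L1)  txn=BusRd  M[L1]=60
step 8: P3: load  L0  ⟶  IISS  (L0)  txn=∅  M[L0]=70
step 9: P1: load  L0  ⟶  ISSS  (L0)  txn=BusRd  M[L0]=70
step 10: P2: store L0 := 35  ⟶  IIMI  (L0)  txn=BusRdX  M[L0]=70
step 11: P2: store L2 := 43  ⟶  IIMI  (L2)  txn=BusRdX  M[L2]=10
step 12: P2: store L2 := 42  ⟶  IIMI  (L2)  txn=∅  M[L2]=10
step 13: P0: store L1 := 17  ⟶  MIII  (L1)  txn=BusRdX  M[L1]=60
step 14: P3: load  L2  ⟶  IISS  (L2)  txn=BusRd+Flush  M[L2]=42
step 15: P0: load  L1  ⟶  MIII  (L1)  txn=∅  M[L1]=60
step 16: P3: store L0 := 85  ⟶  IIIM  (L0)  txn=BusRdX+Flush  M[L0]=35
step 17: P2: load  L0  ⟶  IISS  (L0)  txn=BusRd+Flush  M[L0]=85
step 18: P2: load  L3  ⟶  SISI  (L3)  txn=BusRd+Flush  M[L3]=56
step 19: P3: store L3 := 83  ⟶  IIIM  (L3)  txn=BusRdX  M[L3]=56
step 20: P3: store L0 := 44  ⟶  IIIM  (L0)  txn=BusRdX  M[L0]=85
step 21: P2: load  L2  ⟶  IISS  (L2)  txn=∅  M[L2]=42
step 22: P0: load  L2  ⟶  SISS  (L2)  txn=BusRd  M[L2]=42
step 23: P2: load  L0  ⟶  IISS  (L0)  txn=BusRd+Flush  M[L0]=44
step 24: P1: store L2 := 25  ⟶  IMII  (L2)  txn=BusRdX  M[L2]=42
step 25: P0: store L0 := 95  ⟶  MIII  (L0)  txn=BusRdX  M[L0]=44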